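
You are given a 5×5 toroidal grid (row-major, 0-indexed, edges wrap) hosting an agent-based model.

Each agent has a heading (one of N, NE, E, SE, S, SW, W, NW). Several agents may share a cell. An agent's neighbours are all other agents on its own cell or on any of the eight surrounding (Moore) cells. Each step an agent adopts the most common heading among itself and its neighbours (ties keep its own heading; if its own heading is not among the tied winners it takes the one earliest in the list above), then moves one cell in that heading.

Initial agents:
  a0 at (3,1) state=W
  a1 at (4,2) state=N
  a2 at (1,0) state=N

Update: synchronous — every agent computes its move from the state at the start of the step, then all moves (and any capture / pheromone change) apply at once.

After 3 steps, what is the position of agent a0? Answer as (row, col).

t=1: a0@(3,0):W a1@(3,2):N a2@(0,0):N
t=2: a0@(3,4):W a1@(2,2):N a2@(4,0):N
t=3: a0@(3,3):W a1@(1,2):N a2@(3,0):N

(3, 3)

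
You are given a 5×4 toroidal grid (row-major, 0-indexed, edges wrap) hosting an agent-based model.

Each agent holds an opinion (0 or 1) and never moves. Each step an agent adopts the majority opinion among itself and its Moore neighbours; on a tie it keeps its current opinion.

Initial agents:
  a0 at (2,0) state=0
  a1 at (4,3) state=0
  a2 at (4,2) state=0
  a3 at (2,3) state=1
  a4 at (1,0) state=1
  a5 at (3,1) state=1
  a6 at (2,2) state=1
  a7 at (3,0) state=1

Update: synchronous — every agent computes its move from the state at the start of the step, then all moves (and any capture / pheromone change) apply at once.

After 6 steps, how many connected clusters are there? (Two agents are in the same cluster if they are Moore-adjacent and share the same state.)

t=1: a0@(2,0):1 a1@(4,3):0 a2@(4,2):0 a3@(2,3):1 a4@(1,0):1 a5@(3,1):1 a6@(2,2):1 a7@(3,0):1
t=2: (unchanged — steady state)

2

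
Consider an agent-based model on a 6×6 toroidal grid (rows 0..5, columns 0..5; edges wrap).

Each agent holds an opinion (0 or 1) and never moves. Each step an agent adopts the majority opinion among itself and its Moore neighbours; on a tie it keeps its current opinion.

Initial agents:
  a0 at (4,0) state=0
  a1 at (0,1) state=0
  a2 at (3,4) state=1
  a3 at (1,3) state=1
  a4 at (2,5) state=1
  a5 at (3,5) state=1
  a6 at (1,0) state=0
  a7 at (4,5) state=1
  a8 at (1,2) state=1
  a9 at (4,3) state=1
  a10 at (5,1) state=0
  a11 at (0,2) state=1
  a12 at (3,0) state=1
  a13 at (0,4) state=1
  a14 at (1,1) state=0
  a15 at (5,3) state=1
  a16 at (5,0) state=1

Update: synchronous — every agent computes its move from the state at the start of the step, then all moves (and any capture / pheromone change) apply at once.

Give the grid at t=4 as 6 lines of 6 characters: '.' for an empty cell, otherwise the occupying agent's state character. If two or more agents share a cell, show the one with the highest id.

t=1: a0@(4,0):1 a1@(0,1):0 a2@(3,4):1 a3@(1,3):1 a4@(2,5):1 a5@(3,5):1 a6@(1,0):0 a7@(4,5):1 a8@(1,2):1 a9@(4,3):1 a10@(5,1):0 a11@(0,2):1 a12@(3,0):1 a13@(0,4):1 a14@(1,1):0 a15@(5,3):1 a16@(5,0):0
t=2: (unchanged — steady state)

.01.1.
0011..
.....1
1...11
1..1.1
00.1..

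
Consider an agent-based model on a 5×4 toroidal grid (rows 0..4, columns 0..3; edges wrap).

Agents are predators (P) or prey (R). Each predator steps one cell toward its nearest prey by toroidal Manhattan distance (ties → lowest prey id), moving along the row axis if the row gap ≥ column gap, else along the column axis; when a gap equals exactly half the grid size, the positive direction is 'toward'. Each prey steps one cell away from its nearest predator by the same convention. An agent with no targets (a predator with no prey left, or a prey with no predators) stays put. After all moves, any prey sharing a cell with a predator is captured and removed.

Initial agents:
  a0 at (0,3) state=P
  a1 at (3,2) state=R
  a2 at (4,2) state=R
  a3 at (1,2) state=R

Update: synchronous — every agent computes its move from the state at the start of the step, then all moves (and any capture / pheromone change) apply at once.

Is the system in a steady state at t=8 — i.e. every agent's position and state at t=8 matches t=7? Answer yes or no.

no

t=1: a0@(4,3):P a1@(2,2):R a2@(3,2):R a3@(2,2):R
t=2: a0@(3,3):P a1@(1,2):R a2@(2,2):R a3@(1,2):R
t=3: a0@(2,3):P a1@(0,2):R a2@(1,2):R a3@(0,2):R
t=4: a0@(1,3):P a1@(4,2):R a2@(0,2):R a3@(4,2):R
t=5: a0@(0,3):P a1@(3,2):R a2@(4,2):R a3@(3,2):R
t=6: a0@(4,3):P a1@(2,2):R a2@(3,2):R a3@(2,2):R
t=7: a0@(3,3):P a1@(1,2):R a2@(2,2):R a3@(1,2):R
t=8: a0@(2,3):P a1@(0,2):R a2@(1,2):R a3@(0,2):R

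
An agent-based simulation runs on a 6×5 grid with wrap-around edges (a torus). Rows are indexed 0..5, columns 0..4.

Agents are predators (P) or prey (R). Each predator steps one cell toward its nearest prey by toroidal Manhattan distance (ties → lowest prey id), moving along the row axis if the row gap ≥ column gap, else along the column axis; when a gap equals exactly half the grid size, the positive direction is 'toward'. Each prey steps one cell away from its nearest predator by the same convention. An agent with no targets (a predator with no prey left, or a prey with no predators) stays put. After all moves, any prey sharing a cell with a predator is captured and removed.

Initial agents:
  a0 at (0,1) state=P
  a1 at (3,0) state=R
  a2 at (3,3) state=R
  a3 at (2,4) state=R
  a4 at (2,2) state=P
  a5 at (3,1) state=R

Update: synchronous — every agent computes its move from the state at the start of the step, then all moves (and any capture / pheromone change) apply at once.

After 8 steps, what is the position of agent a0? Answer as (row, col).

(2, 1)

t=1: a0@(1,1):P a1@(3,4):R a2@(4,3):R a3@(2,0):R a4@(3,2):P a5@(4,1):R
t=2: a0@(2,1):P a1@(3,0):R a2@(5,3):R a3@(3,0):R a4@(3,3):P a5@(5,1):R
t=3: a0@(3,1):P a1@(4,0):R a2@(0,3):R a3@(4,0):R a4@(3,4):P a5@(4,1):R
t=4: a0@(4,1):P a1@(5,0):R a2@(5,3):R a3@(5,0):R a4@(4,4):P a5@(5,1):R
t=5: a0@(5,1):P a1@(0,0):R a2@(0,3):R a3@(0,0):R a4@(5,4):P a5@(0,1):R
t=6: a0@(0,1):P a1@(1,0):R a2@(1,3):R a3@(1,0):R a4@(0,4):P a5@(1,1):R
t=7: a0@(1,1):P a1@(2,0):R a2@(2,3):R a3@(2,0):R a4@(1,4):P a5@(2,1):R
t=8: a0@(2,1):P a1@(3,0):R a2@(3,3):R a3@(3,0):R a4@(2,4):P a5@(3,1):R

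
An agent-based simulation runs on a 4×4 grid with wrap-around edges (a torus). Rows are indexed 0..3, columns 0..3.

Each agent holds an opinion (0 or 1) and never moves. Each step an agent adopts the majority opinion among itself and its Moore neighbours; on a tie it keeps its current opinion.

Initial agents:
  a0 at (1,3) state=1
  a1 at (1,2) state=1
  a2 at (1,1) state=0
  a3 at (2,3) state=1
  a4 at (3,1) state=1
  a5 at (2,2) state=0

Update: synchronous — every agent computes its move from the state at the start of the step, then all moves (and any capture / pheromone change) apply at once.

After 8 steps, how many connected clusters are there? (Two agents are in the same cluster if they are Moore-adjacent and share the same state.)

t=1: a0@(1,3):1 a1@(1,2):1 a2@(1,1):0 a3@(2,3):1 a4@(3,1):1 a5@(2,2):1
t=2: a0@(1,3):1 a1@(1,2):1 a2@(1,1):1 a3@(2,3):1 a4@(3,1):1 a5@(2,2):1
t=3: (unchanged — steady state)

1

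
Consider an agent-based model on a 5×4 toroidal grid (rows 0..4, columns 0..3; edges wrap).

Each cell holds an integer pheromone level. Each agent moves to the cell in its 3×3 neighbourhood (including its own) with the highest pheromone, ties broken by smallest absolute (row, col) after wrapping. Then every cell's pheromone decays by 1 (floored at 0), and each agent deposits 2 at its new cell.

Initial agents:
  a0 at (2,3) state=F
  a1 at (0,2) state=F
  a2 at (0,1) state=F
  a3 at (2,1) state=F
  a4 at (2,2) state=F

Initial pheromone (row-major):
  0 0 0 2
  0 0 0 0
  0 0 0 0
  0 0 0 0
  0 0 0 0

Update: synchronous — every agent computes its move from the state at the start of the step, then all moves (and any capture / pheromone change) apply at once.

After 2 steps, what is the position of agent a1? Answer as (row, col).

(1, 0)

t=1: a0@(1,0) a1@(0,3) a2@(0,0) a3@(1,0) a4@(1,1) | pheromone: 2 0 0 3 / 4 2 0 0 / 0 0 0 0 / 0 0 0 0 / 0 0 0 0
t=2: a0@(1,0) a1@(1,0) a2@(1,0) a3@(1,0) a4@(1,0) | pheromone: 1 0 0 2 / 13 1 0 0 / 0 0 0 0 / 0 0 0 0 / 0 0 0 0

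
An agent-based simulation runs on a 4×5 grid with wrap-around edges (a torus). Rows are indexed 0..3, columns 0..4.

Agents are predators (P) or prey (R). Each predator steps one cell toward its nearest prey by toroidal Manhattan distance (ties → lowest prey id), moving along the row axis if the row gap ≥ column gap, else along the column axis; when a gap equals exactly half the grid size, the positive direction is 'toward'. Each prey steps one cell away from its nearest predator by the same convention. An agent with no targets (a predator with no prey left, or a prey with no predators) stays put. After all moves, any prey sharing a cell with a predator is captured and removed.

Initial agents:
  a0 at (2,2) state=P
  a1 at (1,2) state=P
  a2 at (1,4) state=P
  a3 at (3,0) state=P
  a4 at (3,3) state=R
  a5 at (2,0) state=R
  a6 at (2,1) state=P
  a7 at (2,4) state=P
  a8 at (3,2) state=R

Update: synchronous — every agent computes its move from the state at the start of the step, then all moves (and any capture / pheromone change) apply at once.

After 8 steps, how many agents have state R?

t=1: a0@(3,2):P a1@(2,2):P a2@(2,4):P a3@(2,0):P a4@(0,3):R a5@(1,0):R a6@(2,0):P a7@(2,0):P a8@(0,2):R
t=2: a0@(0,2):P a1@(3,2):P a2@(1,4):P a3@(1,0):P a4@(1,3):R a5@(0,0):R a6@(1,0):P a7@(1,0):P a8@(1,2):R
t=3: a0@(1,2):P a1@(0,2):P a2@(1,3):P a3@(0,0):P a5@(3,0):R a6@(0,0):P a7@(0,0):P a8@(2,2):R
t=4: a0@(2,2):P a1@(1,2):P a2@(2,3):P a3@(3,0):P a5@(2,0):R a6@(3,0):P a7@(3,0):P a8@(3,2):R
t=5: a0@(3,2):P a1@(2,2):P a2@(2,4):P a3@(2,0):P a5@(1,0):R a6@(2,0):P a7@(2,0):P a8@(0,2):R
t=6: a0@(0,2):P a1@(3,2):P a2@(1,4):P a3@(1,0):P a5@(0,0):R a6@(1,0):P a7@(1,0):P a8@(1,2):R
t=7: a0@(1,2):P a1@(0,2):P a2@(0,4):P a3@(0,0):P a5@(3,0):R a6@(0,0):P a7@(0,0):P a8@(2,2):R
t=8: a0@(2,2):P a1@(1,2):P a2@(3,4):P a3@(3,0):P a5@(2,0):R a6@(3,0):P a7@(3,0):P a8@(3,2):R

2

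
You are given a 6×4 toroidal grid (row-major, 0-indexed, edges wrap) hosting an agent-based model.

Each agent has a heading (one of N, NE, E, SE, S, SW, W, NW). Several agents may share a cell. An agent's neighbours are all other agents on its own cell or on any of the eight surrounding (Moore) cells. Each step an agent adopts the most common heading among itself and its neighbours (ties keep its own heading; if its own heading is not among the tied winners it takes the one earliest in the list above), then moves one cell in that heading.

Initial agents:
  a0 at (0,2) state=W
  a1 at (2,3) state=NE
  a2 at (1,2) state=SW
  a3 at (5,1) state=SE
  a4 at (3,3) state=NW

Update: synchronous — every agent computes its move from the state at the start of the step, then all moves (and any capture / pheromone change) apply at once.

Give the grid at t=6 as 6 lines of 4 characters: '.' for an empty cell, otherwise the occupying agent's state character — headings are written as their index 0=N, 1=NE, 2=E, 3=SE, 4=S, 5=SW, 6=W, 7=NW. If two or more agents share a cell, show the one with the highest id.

6...
5...
.1..
.7..
....
...3

t=1: a0@(0,1):W a1@(1,0):NE a2@(2,1):SW a3@(0,2):SE a4@(2,2):NW
t=2: a0@(0,0):W a1@(0,1):NE a2@(3,0):SW a3@(1,3):SE a4@(1,1):NW
t=3: a0@(0,3):W a1@(5,2):NE a2@(4,3):SW a3@(2,0):SE a4@(0,0):NW
t=4: a0@(0,2):W a1@(4,3):NE a2@(5,2):SW a3@(3,1):SE a4@(5,3):NW
t=5: a0@(0,1):W a1@(3,0):NE a2@(0,1):SW a3@(4,2):SE a4@(4,2):NW
t=6: a0@(0,0):W a1@(2,1):NE a2@(1,0):SW a3@(5,3):SE a4@(3,1):NW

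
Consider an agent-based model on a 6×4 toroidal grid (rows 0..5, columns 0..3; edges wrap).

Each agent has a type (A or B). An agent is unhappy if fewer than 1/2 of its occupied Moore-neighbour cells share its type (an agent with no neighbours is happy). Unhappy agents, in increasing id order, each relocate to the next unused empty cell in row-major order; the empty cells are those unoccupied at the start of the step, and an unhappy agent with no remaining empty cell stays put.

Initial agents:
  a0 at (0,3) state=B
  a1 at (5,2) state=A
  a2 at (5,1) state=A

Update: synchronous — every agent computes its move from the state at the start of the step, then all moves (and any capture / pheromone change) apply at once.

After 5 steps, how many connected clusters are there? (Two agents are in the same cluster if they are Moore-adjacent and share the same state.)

t=1: a0@(0,0):B a1@(5,2):A a2@(5,1):A
t=2: a0@(0,1):B a1@(5,2):A a2@(5,1):A
t=3: a0@(0,0):B a1@(5,2):A a2@(5,1):A
t=4: a0@(0,1):B a1@(5,2):A a2@(5,1):A
t=5: a0@(0,0):B a1@(5,2):A a2@(5,1):A

2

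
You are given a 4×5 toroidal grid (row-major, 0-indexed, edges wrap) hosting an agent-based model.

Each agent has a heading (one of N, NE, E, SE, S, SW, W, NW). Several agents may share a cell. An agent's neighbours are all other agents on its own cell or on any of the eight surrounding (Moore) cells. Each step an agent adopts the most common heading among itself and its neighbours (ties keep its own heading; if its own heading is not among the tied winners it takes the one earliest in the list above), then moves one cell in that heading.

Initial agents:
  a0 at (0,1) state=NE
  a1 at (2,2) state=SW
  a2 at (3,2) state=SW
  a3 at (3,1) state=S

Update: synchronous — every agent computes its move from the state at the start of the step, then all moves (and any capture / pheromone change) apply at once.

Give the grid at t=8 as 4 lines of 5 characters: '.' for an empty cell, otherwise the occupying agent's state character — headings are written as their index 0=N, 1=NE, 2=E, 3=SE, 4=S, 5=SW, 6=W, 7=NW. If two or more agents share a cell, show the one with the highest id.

.....
.....
5...5
...55

t=1: a0@(3,2):NE a1@(3,1):SW a2@(0,1):SW a3@(0,0):SW
t=2: a0@(0,1):SW a1@(0,0):SW a2@(1,0):SW a3@(1,4):SW
t=3: a0@(1,0):SW a1@(1,4):SW a2@(2,4):SW a3@(2,3):SW
t=4: a0@(2,4):SW a1@(2,3):SW a2@(3,3):SW a3@(3,2):SW
t=5: a0@(3,3):SW a1@(3,2):SW a2@(0,2):SW a3@(0,1):SW
t=6: a0@(0,2):SW a1@(0,1):SW a2@(1,1):SW a3@(1,0):SW
t=7: a0@(1,1):SW a1@(1,0):SW a2@(2,0):SW a3@(2,4):SW
t=8: a0@(2,0):SW a1@(2,4):SW a2@(3,4):SW a3@(3,3):SW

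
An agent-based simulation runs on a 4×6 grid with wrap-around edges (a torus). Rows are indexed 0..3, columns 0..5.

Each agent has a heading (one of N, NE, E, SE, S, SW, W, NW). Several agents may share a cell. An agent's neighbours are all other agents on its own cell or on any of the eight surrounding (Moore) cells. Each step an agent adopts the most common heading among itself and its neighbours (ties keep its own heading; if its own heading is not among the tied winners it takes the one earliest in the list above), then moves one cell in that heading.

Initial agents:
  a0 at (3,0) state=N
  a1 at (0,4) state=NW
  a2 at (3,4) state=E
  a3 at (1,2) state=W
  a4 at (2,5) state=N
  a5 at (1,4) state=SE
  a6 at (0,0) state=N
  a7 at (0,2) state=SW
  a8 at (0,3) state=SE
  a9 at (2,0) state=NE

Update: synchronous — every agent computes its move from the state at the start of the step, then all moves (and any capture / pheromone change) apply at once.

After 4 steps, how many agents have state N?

t=1: a0@(2,0):N a1@(1,5):SE a2@(3,5):E a3@(1,1):W a4@(1,5):N a5@(2,5):SE a6@(3,0):N a7@(1,1):SW a8@(1,4):SE a9@(1,0):N
t=2: a0@(1,0):N a1@(2,0):SE a2@(2,5):N a3@(0,1):N a4@(0,5):N a5@(1,5):N a6@(2,0):N a7@(0,1):N a8@(2,5):SE a9@(0,0):N
t=3: a0@(0,0):N a1@(1,0):N a2@(1,5):N a3@(3,1):N a4@(3,5):N a5@(0,5):N a6@(1,0):N a7@(3,1):N a8@(1,5):N a9@(3,0):N
t=4: a0@(3,0):N a1@(0,0):N a2@(0,5):N a3@(2,1):N a4@(2,5):N a5@(3,5):N a6@(0,0):N a7@(2,1):N a8@(0,5):N a9@(2,0):N

10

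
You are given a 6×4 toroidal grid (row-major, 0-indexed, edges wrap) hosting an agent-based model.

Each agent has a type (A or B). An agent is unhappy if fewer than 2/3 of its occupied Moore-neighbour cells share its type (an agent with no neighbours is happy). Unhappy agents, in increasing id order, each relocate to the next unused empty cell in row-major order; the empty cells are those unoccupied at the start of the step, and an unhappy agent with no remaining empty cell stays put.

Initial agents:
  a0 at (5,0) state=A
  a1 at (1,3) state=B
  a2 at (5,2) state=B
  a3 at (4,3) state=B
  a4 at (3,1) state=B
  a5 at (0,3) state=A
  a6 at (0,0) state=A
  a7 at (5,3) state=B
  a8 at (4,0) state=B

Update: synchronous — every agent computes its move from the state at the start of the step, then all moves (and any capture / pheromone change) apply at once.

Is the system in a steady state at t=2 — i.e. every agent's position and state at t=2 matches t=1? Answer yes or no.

t=1: a0@(0,1):A a1@(0,2):B a2@(5,2):B a3@(4,3):B a4@(3,1):B a5@(1,0):A a6@(1,1):A a7@(1,2):B a8@(4,0):B
t=2: a0@(0,0):A a1@(0,3):B a2@(5,2):B a3@(4,3):B a4@(3,1):B a5@(1,0):A a6@(1,3):A a7@(2,0):B a8@(4,0):B

no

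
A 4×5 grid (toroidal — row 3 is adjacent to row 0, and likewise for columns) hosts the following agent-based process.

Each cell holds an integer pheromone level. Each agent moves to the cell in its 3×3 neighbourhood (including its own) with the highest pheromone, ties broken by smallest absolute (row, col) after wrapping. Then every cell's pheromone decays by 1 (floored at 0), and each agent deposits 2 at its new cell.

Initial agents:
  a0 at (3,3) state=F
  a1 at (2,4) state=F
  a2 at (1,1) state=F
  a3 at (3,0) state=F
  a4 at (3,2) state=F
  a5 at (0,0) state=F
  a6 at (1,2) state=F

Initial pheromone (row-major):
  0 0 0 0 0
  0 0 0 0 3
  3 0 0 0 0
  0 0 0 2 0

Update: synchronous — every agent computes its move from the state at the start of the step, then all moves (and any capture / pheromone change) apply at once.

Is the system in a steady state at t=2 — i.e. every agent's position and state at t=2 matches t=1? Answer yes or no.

t=1: a0@(3,3) a1@(1,4) a2@(2,0) a3@(2,0) a4@(3,3) a5@(1,4) a6@(0,1) | pheromone: 0 2 0 0 0 / 0 0 0 0 6 / 6 0 0 0 0 / 0 0 0 5 0
t=2: a0@(3,3) a1@(1,4) a2@(1,4) a3@(1,4) a4@(3,3) a5@(1,4) a6@(0,1) | pheromone: 0 3 0 0 0 / 0 0 0 0 13 / 5 0 0 0 0 / 0 0 0 8 0

no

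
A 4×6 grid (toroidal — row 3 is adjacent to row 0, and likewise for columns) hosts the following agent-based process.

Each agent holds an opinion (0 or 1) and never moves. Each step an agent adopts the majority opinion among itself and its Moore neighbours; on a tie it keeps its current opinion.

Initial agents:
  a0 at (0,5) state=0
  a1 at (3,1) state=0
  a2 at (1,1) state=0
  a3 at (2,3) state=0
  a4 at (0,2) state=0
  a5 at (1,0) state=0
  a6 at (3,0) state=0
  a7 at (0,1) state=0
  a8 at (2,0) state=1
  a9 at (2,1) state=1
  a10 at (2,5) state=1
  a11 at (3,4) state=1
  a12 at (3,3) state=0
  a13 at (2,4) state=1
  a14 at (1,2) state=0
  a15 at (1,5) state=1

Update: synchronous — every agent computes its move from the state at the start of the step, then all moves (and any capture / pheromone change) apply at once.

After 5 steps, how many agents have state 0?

t=1: a0@(0,5):0 a1@(3,1):0 a2@(1,1):0 a3@(2,3):0 a4@(0,2):0 a5@(1,0):0 a6@(3,0):0 a7@(0,1):0 a8@(2,0):1 a9@(2,1):0 a10@(2,5):1 a11@(3,4):1 a12@(3,3):0 a13@(2,4):1 a14@(1,2):0 a15@(1,5):1
t=2: a0@(0,5):0 a1@(3,1):0 a2@(1,1):0 a3@(2,3):0 a4@(0,2):0 a5@(1,0):0 a6@(3,0):0 a7@(0,1):0 a8@(2,0):0 a9@(2,1):0 a10@(2,5):1 a11@(3,4):1 a12@(3,3):0 a13@(2,4):1 a14@(1,2):0 a15@(1,5):1
t=3: (unchanged — steady state)

12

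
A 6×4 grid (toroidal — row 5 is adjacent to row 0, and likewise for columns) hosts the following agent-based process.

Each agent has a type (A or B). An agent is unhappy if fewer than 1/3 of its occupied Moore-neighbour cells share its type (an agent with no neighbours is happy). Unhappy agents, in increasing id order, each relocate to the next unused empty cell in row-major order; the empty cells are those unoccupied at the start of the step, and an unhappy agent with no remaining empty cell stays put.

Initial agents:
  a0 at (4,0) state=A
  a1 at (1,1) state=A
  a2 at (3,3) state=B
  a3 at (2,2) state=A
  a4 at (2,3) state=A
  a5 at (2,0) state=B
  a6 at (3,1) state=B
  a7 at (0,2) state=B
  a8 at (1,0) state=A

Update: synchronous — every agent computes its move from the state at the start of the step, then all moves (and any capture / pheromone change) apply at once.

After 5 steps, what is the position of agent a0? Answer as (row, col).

t=1: a0@(0,0):A a1@(1,1):A a2@(0,1):B a3@(2,2):A a4@(2,3):A a5@(2,0):B a6@(3,1):B a7@(0,3):B a8@(1,0):A
t=2: a0@(0,0):A a1@(1,1):A a2@(0,2):B a3@(2,2):A a4@(2,3):A a5@(1,2):B a6@(3,1):B a7@(1,3):B a8@(1,0):A
t=3: a0@(0,0):A a1@(1,1):A a2@(0,2):B a3@(2,2):A a4@(2,3):A a5@(1,2):B a6@(0,1):B a7@(1,3):B a8@(1,0):A
t=4: (unchanged — steady state)

(0, 0)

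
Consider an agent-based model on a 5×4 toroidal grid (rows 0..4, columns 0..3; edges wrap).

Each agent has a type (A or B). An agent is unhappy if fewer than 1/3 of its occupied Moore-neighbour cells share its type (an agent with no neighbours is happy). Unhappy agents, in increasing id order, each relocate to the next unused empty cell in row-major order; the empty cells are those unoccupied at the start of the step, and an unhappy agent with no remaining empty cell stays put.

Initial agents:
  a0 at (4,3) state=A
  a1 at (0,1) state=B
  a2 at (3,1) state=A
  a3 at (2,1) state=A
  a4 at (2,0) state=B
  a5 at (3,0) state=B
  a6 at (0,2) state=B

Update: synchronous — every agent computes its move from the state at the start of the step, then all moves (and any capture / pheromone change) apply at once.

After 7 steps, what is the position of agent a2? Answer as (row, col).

t=1: a0@(0,0):A a1@(0,1):B a2@(3,1):A a3@(2,1):A a4@(2,0):B a5@(0,3):B a6@(0,2):B
t=2: a0@(1,0):A a1@(0,1):B a2@(3,1):A a3@(2,1):A a4@(1,1):B a5@(0,3):B a6@(0,2):B
t=3: a0@(0,0):A a1@(0,1):B a2@(3,1):A a3@(2,1):A a4@(1,1):B a5@(0,3):B a6@(0,2):B
t=4: a0@(1,0):A a1@(0,1):B a2@(3,1):A a3@(2,1):A a4@(1,1):B a5@(0,3):B a6@(0,2):B
t=5: a0@(0,0):A a1@(0,1):B a2@(3,1):A a3@(2,1):A a4@(1,1):B a5@(0,3):B a6@(0,2):B
t=6: a0@(1,0):A a1@(0,1):B a2@(3,1):A a3@(2,1):A a4@(1,1):B a5@(0,3):B a6@(0,2):B
t=7: a0@(0,0):A a1@(0,1):B a2@(3,1):A a3@(2,1):A a4@(1,1):B a5@(0,3):B a6@(0,2):B

(3, 1)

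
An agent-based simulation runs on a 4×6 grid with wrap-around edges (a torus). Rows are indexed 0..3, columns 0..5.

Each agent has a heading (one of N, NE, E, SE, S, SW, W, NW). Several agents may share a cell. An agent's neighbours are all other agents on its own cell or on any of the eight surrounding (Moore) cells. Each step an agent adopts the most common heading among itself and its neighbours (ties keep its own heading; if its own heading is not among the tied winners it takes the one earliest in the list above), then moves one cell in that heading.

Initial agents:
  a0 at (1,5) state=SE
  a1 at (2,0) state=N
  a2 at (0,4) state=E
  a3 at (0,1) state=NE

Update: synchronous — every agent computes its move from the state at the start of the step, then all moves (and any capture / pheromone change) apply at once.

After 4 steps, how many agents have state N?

1

t=1: a0@(2,0):SE a1@(1,0):N a2@(0,5):E a3@(3,2):NE
t=2: a0@(3,1):SE a1@(0,0):N a2@(0,0):E a3@(2,3):NE
t=3: a0@(0,2):SE a1@(3,0):N a2@(0,1):E a3@(1,4):NE
t=4: a0@(1,3):SE a1@(2,0):N a2@(0,2):E a3@(0,5):NE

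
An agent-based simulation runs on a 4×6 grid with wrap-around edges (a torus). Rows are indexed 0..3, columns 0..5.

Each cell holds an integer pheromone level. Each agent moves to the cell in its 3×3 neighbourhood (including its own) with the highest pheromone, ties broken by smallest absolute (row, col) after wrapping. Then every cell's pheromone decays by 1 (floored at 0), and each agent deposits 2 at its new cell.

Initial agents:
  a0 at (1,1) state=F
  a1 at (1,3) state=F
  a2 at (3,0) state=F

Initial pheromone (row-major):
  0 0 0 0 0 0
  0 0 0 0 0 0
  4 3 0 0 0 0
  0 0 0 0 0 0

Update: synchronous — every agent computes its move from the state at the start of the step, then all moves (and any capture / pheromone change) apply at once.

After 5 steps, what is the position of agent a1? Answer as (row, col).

(0, 2)

t=1: a0@(2,0) a1@(0,2) a2@(2,0) | pheromone: 0 0 2 0 0 0 / 0 0 0 0 0 0 / 7 2 0 0 0 0 / 0 0 0 0 0 0
t=2: a0@(2,0) a1@(0,2) a2@(2,0) | pheromone: 0 0 3 0 0 0 / 0 0 0 0 0 0 / 10 1 0 0 0 0 / 0 0 0 0 0 0
t=3: a0@(2,0) a1@(0,2) a2@(2,0) | pheromone: 0 0 4 0 0 0 / 0 0 0 0 0 0 / 13 0 0 0 0 0 / 0 0 0 0 0 0
t=4: a0@(2,0) a1@(0,2) a2@(2,0) | pheromone: 0 0 5 0 0 0 / 0 0 0 0 0 0 / 16 0 0 0 0 0 / 0 0 0 0 0 0
t=5: a0@(2,0) a1@(0,2) a2@(2,0) | pheromone: 0 0 6 0 0 0 / 0 0 0 0 0 0 / 19 0 0 0 0 0 / 0 0 0 0 0 0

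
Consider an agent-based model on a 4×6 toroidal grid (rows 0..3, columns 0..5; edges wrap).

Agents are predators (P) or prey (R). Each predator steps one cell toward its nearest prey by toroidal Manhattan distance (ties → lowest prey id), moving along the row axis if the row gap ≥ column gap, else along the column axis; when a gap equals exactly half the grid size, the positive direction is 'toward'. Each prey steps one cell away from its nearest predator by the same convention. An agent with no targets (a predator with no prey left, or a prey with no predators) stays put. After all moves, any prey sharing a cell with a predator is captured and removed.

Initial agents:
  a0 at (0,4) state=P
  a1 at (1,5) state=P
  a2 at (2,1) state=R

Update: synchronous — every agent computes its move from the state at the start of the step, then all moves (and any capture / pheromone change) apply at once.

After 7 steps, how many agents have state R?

1

t=1: a0@(0,5):P a1@(1,0):P a2@(2,2):R
t=2: a0@(0,0):P a1@(1,1):P a2@(2,3):R
t=3: a0@(0,1):P a1@(1,2):P a2@(2,4):R
t=4: a0@(0,2):P a1@(1,3):P a2@(2,5):R
t=5: a0@(0,3):P a1@(1,4):P a2@(2,0):R
t=6: a0@(0,4):P a1@(1,5):P a2@(2,1):R
t=7: a0@(0,5):P a1@(1,0):P a2@(2,2):R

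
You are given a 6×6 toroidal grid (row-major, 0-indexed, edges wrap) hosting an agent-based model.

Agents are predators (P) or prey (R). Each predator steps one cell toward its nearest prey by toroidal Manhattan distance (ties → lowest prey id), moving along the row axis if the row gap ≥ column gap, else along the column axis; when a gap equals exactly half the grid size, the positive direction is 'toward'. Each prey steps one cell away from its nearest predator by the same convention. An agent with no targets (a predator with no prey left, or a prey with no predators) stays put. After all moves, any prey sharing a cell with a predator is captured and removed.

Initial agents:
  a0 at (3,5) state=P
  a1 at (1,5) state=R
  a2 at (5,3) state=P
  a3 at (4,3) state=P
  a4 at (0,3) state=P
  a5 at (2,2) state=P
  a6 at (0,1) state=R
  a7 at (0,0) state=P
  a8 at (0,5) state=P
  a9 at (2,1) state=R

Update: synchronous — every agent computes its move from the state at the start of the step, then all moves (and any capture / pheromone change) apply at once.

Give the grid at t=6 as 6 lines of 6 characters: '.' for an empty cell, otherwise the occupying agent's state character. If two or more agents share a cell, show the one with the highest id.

......
..PP..
PPP...
......
......
......

t=1: a0@(2,5):P a2@(5,2):P a3@(5,3):P a4@(0,2):P a5@(2,1):P a7@(0,1):P a8@(1,5):P a9@(2,0):R
t=2: a0@(2,0):P a2@(0,2):P a3@(0,3):P a4@(1,2):P a5@(2,0):P a7@(1,1):P a8@(2,5):P a9@(2,1):R
t=3: a0@(2,1):P a2@(1,2):P a3@(1,3):P a4@(2,2):P a5@(2,1):P a7@(2,1):P a8@(2,0):P
t=4: (unchanged — steady state)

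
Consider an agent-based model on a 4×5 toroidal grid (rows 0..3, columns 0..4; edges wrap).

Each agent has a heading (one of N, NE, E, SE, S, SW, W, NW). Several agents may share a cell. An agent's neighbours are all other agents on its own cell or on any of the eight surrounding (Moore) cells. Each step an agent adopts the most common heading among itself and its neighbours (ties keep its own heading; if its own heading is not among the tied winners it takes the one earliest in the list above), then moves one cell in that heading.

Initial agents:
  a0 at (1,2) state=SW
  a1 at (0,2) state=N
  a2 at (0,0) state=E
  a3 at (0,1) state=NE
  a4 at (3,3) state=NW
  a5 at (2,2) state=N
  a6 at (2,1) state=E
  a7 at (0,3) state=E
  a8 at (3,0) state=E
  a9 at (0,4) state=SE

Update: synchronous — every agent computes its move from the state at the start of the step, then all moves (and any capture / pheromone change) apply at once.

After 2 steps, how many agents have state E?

t=1: a0@(0,2):N a1@(3,2):N a2@(0,1):E a3@(0,2):E a4@(2,3):N a5@(1,2):N a6@(2,2):E a7@(0,4):E a8@(3,1):E a9@(0,0):E
t=2: a0@(3,2):N a1@(3,3):E a2@(0,2):E a3@(0,3):E a4@(1,3):N a5@(0,2):N a6@(1,2):N a7@(0,0):E a8@(3,2):E a9@(0,1):E

6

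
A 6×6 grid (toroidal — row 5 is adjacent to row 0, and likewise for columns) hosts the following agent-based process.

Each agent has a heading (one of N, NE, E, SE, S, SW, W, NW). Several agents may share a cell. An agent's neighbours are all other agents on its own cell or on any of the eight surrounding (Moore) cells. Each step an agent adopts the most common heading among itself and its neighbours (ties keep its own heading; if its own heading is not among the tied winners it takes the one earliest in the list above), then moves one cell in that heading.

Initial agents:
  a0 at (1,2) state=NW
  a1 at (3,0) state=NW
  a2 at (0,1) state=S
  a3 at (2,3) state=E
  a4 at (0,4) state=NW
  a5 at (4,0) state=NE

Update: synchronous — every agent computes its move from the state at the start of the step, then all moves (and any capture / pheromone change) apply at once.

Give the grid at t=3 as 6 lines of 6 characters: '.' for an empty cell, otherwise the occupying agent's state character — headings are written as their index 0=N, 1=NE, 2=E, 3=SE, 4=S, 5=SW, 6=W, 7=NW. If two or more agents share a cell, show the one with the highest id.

t=1: a0@(0,1):NW a1@(2,5):NW a2@(1,1):S a3@(2,4):E a4@(5,3):NW a5@(3,1):NE
t=2: a0@(5,0):NW a1@(1,4):NW a2@(2,1):S a3@(2,5):E a4@(4,2):NW a5@(2,2):NE
t=3: a0@(4,5):NW a1@(0,3):NW a2@(3,1):S a3@(2,0):E a4@(3,1):NW a5@(1,3):NE

...7..
...1..
2.....
.7....
.....7
......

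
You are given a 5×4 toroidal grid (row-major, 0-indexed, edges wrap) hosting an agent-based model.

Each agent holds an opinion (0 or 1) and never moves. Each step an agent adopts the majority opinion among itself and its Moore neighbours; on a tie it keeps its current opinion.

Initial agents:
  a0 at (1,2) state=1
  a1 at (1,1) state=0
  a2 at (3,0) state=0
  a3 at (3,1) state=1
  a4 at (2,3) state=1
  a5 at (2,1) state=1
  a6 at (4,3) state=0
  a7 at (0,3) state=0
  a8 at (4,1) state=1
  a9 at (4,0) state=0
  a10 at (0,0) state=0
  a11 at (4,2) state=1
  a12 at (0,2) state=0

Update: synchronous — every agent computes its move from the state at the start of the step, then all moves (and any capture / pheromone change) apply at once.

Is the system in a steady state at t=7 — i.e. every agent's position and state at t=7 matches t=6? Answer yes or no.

t=1: a0@(1,2):1 a1@(1,1):0 a2@(3,0):1 a3@(3,1):1 a4@(2,3):1 a5@(2,1):1 a6@(4,3):0 a7@(0,3):0 a8@(4,1):0 a9@(4,0):0 a10@(0,0):0 a11@(4,2):1 a12@(0,2):0
t=2: a0@(1,2):1 a1@(1,1):0 a2@(3,0):1 a3@(3,1):1 a4@(2,3):1 a5@(2,1):1 a6@(4,3):0 a7@(0,3):0 a8@(4,1):0 a9@(4,0):0 a10@(0,0):0 a11@(4,2):0 a12@(0,2):0
t=3: (unchanged — steady state)

yes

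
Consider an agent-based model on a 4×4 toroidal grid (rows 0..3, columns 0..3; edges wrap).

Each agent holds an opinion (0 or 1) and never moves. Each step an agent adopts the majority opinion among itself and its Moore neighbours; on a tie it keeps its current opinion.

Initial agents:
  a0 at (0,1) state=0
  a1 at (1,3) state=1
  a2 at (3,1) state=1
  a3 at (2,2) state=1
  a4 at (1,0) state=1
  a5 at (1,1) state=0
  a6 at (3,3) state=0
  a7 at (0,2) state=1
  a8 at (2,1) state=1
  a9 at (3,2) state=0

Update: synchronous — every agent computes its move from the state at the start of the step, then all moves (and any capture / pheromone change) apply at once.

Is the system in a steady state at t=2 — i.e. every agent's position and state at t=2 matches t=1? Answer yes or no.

no

t=1: a0@(0,1):0 a1@(1,3):1 a2@(3,1):1 a3@(2,2):1 a4@(1,0):1 a5@(1,1):1 a6@(3,3):0 a7@(0,2):0 a8@(2,1):1 a9@(3,2):1
t=2: a0@(0,1):1 a1@(1,3):1 a2@(3,1):1 a3@(2,2):1 a4@(1,0):1 a5@(1,1):1 a6@(3,3):0 a7@(0,2):1 a8@(2,1):1 a9@(3,2):1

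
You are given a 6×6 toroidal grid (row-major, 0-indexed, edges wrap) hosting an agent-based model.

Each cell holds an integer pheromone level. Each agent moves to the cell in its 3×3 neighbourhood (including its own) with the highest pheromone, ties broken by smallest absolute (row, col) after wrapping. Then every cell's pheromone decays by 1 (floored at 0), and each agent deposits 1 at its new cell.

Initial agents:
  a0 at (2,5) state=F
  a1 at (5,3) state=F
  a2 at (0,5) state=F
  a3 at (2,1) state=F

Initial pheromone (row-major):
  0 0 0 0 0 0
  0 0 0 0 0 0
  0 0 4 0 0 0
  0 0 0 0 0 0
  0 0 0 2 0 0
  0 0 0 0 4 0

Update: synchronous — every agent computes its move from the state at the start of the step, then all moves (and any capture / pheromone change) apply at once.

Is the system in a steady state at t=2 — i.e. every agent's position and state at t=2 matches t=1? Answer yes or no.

t=1: a0@(1,0) a1@(5,4) a2@(5,4) a3@(2,2) | pheromone: 0 0 0 0 0 0 / 1 0 0 0 0 0 / 0 0 4 0 0 0 / 0 0 0 0 0 0 / 0 0 0 1 0 0 / 0 0 0 0 5 0
t=2: a0@(1,0) a1@(5,4) a2@(5,4) a3@(2,2) | pheromone: 0 0 0 0 0 0 / 1 0 0 0 0 0 / 0 0 4 0 0 0 / 0 0 0 0 0 0 / 0 0 0 0 0 0 / 0 0 0 0 6 0

yes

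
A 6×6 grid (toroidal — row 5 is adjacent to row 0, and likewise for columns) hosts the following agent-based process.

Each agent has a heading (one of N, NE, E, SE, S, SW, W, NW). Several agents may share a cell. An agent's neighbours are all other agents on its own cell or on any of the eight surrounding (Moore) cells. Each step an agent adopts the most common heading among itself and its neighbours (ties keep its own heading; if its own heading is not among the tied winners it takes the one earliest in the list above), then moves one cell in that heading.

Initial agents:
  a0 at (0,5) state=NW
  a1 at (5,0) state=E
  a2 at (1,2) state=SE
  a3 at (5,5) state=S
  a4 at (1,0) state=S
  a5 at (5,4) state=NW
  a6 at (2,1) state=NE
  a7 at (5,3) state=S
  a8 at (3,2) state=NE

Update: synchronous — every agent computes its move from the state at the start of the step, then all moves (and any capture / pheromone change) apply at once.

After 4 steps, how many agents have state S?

t=1: a0@(5,4):NW a1@(5,1):E a2@(2,3):SE a3@(4,4):NW a4@(2,0):S a5@(4,3):NW a6@(1,2):NE a7@(0,3):S a8@(2,3):NE
t=2: a0@(4,3):NW a1@(5,2):E a2@(1,4):NE a3@(3,3):NW a4@(3,0):S a5@(3,2):NW a6@(0,3):NE a7@(1,3):S a8@(1,4):NE
t=3: a0@(3,2):NW a1@(5,3):E a2@(0,5):NE a3@(2,2):NW a4@(4,0):S a5@(2,1):NW a6@(5,4):NE a7@(0,4):NE a8@(0,5):NE
t=4: a0@(2,1):NW a1@(4,4):NE a2@(5,0):NE a3@(1,1):NW a4@(5,0):S a5@(1,0):NW a6@(4,5):NE a7@(5,5):NE a8@(5,0):NE

1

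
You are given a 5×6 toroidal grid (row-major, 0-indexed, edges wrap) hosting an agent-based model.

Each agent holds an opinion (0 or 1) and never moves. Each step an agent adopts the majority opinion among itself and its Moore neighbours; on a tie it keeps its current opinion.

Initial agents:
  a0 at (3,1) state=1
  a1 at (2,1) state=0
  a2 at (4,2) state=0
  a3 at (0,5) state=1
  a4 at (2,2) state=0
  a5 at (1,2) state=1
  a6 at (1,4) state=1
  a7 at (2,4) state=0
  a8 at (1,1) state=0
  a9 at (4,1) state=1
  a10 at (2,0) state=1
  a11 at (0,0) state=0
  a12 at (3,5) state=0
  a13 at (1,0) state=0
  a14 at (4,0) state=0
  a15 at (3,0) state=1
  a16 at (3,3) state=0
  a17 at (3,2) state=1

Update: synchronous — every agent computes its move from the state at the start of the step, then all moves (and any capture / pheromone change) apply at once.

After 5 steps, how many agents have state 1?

6

t=1: a0@(3,1):1 a1@(2,1):1 a2@(4,2):1 a3@(0,5):0 a4@(2,2):0 a5@(1,2):0 a6@(1,4):1 a7@(2,4):0 a8@(1,1):0 a9@(4,1):1 a10@(2,0):0 a11@(0,0):0 a12@(3,5):0 a13@(1,0):0 a14@(4,0):1 a15@(3,0):1 a16@(3,3):0 a17@(3,2):0
t=2: a0@(3,1):1 a1@(2,1):0 a2@(4,2):1 a3@(0,5):0 a4@(2,2):0 a5@(1,2):0 a6@(1,4):0 a7@(2,4):0 a8@(1,1):0 a9@(4,1):1 a10@(2,0):0 a11@(0,0):0 a12@(3,5):0 a13@(1,0):0 a14@(4,0):1 a15@(3,0):1 a16@(3,3):0 a17@(3,2):1
t=3: (unchanged — steady state)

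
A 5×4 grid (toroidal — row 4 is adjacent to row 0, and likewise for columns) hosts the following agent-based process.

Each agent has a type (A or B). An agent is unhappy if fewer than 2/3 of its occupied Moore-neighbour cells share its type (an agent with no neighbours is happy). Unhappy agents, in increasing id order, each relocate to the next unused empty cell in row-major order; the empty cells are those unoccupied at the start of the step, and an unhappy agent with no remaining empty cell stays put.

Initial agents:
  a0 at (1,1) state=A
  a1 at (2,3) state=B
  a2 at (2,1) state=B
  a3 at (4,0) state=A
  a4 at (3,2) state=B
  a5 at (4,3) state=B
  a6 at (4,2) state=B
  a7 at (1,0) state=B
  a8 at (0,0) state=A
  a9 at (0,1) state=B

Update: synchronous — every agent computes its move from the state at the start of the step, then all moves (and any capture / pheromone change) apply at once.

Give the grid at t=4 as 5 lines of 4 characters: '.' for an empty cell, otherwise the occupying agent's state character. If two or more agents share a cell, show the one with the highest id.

t=1: a0@(0,2):A a1@(2,3):B a2@(2,1):B a3@(0,3):A a4@(3,2):B a5@(1,2):B a6@(4,2):B a7@(1,3):B a8@(2,0):A a9@(2,2):B
t=2: a0@(0,0):A a1@(2,3):B a2@(2,1):B a3@(0,1):A a4@(3,2):B a5@(1,2):B a6@(1,0):B a7@(1,1):B a8@(3,0):A a9@(2,2):B
t=3: a0@(0,2):A a1@(2,3):B a2@(2,1):B a3@(0,3):A a4@(3,2):B a5@(1,2):B a6@(1,3):B a7@(1,1):B a8@(2,0):A a9@(2,2):B
t=4: a0@(0,0):A a1@(2,3):B a2@(2,1):B a3@(0,1):A a4@(3,2):B a5@(1,2):B a6@(1,0):B a7@(3,0):B a8@(3,1):A a9@(2,2):B

AA..
B.B.
.BBB
BAB.
....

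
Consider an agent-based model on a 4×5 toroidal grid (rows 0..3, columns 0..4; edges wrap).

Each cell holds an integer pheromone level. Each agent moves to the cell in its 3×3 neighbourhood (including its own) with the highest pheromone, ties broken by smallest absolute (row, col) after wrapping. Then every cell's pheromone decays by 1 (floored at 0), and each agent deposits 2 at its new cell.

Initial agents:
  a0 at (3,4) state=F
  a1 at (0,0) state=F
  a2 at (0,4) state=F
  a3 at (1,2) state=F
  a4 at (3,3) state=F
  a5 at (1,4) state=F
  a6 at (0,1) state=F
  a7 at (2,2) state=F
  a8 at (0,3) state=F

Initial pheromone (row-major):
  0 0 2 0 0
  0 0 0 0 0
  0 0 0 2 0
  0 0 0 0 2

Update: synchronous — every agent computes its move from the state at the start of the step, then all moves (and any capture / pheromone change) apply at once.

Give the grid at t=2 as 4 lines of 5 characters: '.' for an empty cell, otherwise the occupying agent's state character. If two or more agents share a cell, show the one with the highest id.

t=1: a0@(2,3) a1@(3,4) a2@(3,4) a3@(0,2) a4@(0,2) a5@(2,3) a6@(0,2) a7@(2,3) a8@(0,2) | pheromone: 0 0 9 0 0 / 0 0 0 0 0 / 0 0 0 7 0 / 0 0 0 0 5
t=2: a0@(2,3) a1@(2,3) a2@(2,3) a3@(0,2) a4@(0,2) a5@(2,3) a6@(0,2) a7@(2,3) a8@(0,2) | pheromone: 0 0 16 0 0 / 0 0 0 0 0 / 0 0 0 16 0 / 0 0 0 0 4

..F..
.....
...F.
.....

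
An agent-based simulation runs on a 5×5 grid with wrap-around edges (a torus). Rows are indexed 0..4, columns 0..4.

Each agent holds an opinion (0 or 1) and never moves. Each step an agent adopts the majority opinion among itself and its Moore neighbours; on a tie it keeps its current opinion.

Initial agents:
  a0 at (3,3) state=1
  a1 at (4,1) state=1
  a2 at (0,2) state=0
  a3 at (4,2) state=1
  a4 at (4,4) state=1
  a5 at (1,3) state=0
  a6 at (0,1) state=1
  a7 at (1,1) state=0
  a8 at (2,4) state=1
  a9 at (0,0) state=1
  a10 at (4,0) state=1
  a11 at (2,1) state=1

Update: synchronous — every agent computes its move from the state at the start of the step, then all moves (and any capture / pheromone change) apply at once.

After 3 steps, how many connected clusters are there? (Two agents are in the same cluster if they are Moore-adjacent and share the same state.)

t=1: a0@(3,3):1 a1@(4,1):1 a2@(0,2):0 a3@(4,2):1 a4@(4,4):1 a5@(1,3):0 a6@(0,1):1 a7@(1,1):1 a8@(2,4):1 a9@(0,0):1 a10@(4,0):1 a11@(2,1):1
t=2: a0@(3,3):1 a1@(4,1):1 a2@(0,2):1 a3@(4,2):1 a4@(4,4):1 a5@(1,3):0 a6@(0,1):1 a7@(1,1):1 a8@(2,4):1 a9@(0,0):1 a10@(4,0):1 a11@(2,1):1
t=3: a0@(3,3):1 a1@(4,1):1 a2@(0,2):1 a3@(4,2):1 a4@(4,4):1 a5@(1,3):1 a6@(0,1):1 a7@(1,1):1 a8@(2,4):1 a9@(0,0):1 a10@(4,0):1 a11@(2,1):1

1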